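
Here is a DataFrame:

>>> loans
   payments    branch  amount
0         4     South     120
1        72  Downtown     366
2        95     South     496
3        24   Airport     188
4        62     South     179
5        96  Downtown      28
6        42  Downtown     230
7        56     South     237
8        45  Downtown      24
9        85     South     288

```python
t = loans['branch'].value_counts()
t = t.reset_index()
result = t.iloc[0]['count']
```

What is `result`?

value_counts of branch:
branch
South       5
Downtown    4
Airport     1
Name: count, dtype: int64
reset_index():
     branch  count
0     South      5
1  Downtown      4
2   Airport      1

5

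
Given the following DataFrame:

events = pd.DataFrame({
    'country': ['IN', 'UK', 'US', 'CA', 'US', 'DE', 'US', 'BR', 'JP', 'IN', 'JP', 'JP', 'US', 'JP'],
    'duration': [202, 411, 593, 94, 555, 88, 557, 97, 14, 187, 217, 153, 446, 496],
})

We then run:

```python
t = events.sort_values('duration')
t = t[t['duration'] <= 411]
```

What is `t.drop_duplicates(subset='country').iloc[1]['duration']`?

sort by duration:
   country  duration
8       JP        14
5       DE        88
3       CA        94
7       BR        97
11      JP       153
9       IN       187
0       IN       202
10      JP       217
1       UK       411
12      US       446
13      JP       496
4       US       555
6       US       557
2       US       593
filter rows where duration <= 411:
   country  duration
8       JP        14
5       DE        88
3       CA        94
7       BR        97
11      JP       153
9       IN       187
0       IN       202
10      JP       217
1       UK       411
drop duplicate country (keep=first):
  country  duration
8      JP        14
5      DE        88
3      CA        94
7      BR        97
9      IN       187
1      UK       411

88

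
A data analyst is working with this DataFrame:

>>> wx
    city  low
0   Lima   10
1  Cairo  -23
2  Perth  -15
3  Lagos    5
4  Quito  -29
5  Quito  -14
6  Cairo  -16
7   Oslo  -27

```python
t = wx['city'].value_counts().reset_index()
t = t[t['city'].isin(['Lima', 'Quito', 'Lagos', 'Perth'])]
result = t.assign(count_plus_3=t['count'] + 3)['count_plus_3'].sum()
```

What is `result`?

17

value_counts of city:
city
Cairo    2
Quito    2
Lima     1
Perth    1
Lagos    1
Oslo     1
Name: count, dtype: int64
reset_index():
    city  count
0  Cairo      2
1  Quito      2
2   Lima      1
3  Perth      1
4  Lagos      1
5   Oslo      1
filter rows where city in ['Lima', 'Quito', 'Lagos', 'Perth']:
    city  count
1  Quito      2
2   Lima      1
3  Perth      1
4  Lagos      1
add column count_plus_3 = t['count'] + 3:
    city  count  count_plus_3
1  Quito      2             5
2   Lima      1             4
3  Perth      1             4
4  Lagos      1             4
Then the sum of column 'count_plus_3': 17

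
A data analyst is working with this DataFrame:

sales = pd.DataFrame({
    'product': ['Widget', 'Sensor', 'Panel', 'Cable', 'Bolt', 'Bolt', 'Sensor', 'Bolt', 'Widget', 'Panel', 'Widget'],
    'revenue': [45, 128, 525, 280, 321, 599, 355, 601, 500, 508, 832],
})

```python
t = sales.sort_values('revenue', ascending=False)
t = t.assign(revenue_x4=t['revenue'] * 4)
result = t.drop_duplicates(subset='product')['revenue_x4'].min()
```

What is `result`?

sort by revenue descending:
   product  revenue
10  Widget      832
7     Bolt      601
5     Bolt      599
2    Panel      525
9    Panel      508
8   Widget      500
6   Sensor      355
4     Bolt      321
3    Cable      280
1   Sensor      128
0   Widget       45
add column revenue_x4 = t['revenue'] * 4:
   product  revenue  revenue_x4
10  Widget      832        3328
7     Bolt      601        2404
5     Bolt      599        2396
2    Panel      525        2100
9    Panel      508        2032
8   Widget      500        2000
6   Sensor      355        1420
4     Bolt      321        1284
3    Cable      280        1120
1   Sensor      128         512
0   Widget       45         180
drop duplicate product (keep=first):
   product  revenue  revenue_x4
10  Widget      832        3328
7     Bolt      601        2404
2    Panel      525        2100
6   Sensor      355        1420
3    Cable      280        1120
The min of column 'revenue_x4' is 1120.

1120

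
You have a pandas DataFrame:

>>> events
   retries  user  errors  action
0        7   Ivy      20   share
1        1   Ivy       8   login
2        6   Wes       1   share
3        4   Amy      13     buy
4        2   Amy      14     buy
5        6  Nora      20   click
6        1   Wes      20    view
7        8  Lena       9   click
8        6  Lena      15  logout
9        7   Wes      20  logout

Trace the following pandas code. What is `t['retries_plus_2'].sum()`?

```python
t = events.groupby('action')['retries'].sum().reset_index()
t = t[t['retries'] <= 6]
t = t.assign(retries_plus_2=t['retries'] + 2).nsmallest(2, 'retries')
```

group by action, sum of retries:
action
buy        6
click     14
login      1
logout    13
share     13
view       1
Name: retries, dtype: int64
reset_index():
   action  retries
0     buy        6
1   click       14
2   login        1
3  logout       13
4   share       13
5    view        1
filter rows where retries <= 6:
  action  retries
0    buy        6
2  login        1
5   view        1
add column retries_plus_2 = t['retries'] + 2:
  action  retries  retries_plus_2
0    buy        6               8
2  login        1               3
5   view        1               3
take 2 rows with smallest retries:
  action  retries  retries_plus_2
2  login        1               3
5   view        1               3
The sum of column 'retries_plus_2' is 6.

6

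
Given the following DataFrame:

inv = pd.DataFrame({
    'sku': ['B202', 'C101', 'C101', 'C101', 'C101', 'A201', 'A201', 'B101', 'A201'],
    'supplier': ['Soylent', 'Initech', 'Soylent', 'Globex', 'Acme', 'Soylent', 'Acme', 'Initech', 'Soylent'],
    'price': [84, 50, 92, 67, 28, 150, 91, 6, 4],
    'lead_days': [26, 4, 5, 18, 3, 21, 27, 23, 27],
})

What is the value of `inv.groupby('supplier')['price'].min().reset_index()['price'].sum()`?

105

group by supplier, min of price:
supplier
Acme       28
Globex     67
Initech     6
Soylent     4
Name: price, dtype: int64
reset_index():
  supplier  price
0     Acme     28
1   Globex     67
2  Initech      6
3  Soylent      4
Taking the sum of column 'price' gives 105.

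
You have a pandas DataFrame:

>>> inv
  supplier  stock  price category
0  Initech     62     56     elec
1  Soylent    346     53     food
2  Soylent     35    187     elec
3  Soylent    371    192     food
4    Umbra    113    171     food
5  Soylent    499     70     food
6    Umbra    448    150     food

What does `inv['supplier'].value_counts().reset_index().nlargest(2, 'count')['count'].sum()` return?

6

value_counts of supplier:
supplier
Soylent    4
Umbra      2
Initech    1
Name: count, dtype: int64
reset_index():
  supplier  count
0  Soylent      4
1    Umbra      2
2  Initech      1
take 2 rows with largest count:
  supplier  count
0  Soylent      4
1    Umbra      2
Reading off the sum of column 'count', we get 6.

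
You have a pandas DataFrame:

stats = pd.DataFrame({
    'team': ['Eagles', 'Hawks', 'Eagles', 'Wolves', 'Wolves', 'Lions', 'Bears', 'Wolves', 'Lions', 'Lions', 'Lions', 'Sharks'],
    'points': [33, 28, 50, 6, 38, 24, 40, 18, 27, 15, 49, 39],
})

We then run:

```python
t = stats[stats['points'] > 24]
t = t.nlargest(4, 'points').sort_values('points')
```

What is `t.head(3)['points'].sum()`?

filter rows where points > 24:
      team  points
0   Eagles      33
1    Hawks      28
2   Eagles      50
4   Wolves      38
6    Bears      40
8    Lions      27
10   Lions      49
11  Sharks      39
take 4 rows with largest points:
      team  points
2   Eagles      50
10   Lions      49
6    Bears      40
11  Sharks      39
sort by points:
      team  points
11  Sharks      39
6    Bears      40
10   Lions      49
2   Eagles      50
take first 3 rows:
      team  points
11  Sharks      39
6    Bears      40
10   Lions      49

128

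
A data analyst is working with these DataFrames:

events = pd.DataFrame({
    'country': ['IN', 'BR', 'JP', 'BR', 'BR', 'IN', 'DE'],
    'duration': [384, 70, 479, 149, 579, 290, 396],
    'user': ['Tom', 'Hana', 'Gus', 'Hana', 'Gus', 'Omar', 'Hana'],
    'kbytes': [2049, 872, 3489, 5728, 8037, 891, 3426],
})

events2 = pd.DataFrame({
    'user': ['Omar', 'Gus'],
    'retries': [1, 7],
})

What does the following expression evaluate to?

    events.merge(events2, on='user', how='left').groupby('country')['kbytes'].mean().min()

merge on 'user' (how='left') → 7 rows:
  country  duration  user  kbytes  retries
0      IN       384   Tom    2049      NaN
1      BR        70  Hana     872      NaN
2      JP       479   Gus    3489      7.0
3      BR       149  Hana    5728      NaN
4      BR       579   Gus    8037      7.0
5      IN       290  Omar     891      1.0
6      DE       396  Hana    3426      NaN
group by country, mean of kbytes:
country
BR    4879.0
DE    3426.0
IN    1470.0
JP    3489.0
Name: kbytes, dtype: float64
The min of the resulting series is 1470.0.

1470.0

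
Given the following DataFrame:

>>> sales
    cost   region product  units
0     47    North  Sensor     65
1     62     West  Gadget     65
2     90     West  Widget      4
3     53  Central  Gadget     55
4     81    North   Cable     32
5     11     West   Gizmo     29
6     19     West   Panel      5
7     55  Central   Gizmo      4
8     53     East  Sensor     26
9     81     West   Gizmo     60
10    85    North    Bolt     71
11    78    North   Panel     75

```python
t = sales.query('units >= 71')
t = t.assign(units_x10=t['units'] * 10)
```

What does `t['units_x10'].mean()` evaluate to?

730.0

filter rows where units >= 71:
    cost region product  units
10    85  North    Bolt     71
11    78  North   Panel     75
add column units_x10 = t['units'] * 10:
    cost region product  units  units_x10
10    85  North    Bolt     71        710
11    78  North   Panel     75        750
The mean of column 'units_x10' is 730.0.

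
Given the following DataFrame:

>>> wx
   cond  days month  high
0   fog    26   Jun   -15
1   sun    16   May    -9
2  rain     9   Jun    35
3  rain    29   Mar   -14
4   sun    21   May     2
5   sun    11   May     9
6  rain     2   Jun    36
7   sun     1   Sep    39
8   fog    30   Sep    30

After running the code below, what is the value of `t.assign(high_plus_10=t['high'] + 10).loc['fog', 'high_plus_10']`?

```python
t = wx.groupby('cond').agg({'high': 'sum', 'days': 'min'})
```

group by cond: sum(high), min(days):
      high  days
cond            
fog     15    26
rain    57     2
sun     41     1
add column high_plus_10 = t['high'] + 10:
      high  days  high_plus_10
cond                          
fog     15    26            25
rain    57     2            67
sun     41     1            51
value at row 'fog', column 'high_plus_10' → 25

25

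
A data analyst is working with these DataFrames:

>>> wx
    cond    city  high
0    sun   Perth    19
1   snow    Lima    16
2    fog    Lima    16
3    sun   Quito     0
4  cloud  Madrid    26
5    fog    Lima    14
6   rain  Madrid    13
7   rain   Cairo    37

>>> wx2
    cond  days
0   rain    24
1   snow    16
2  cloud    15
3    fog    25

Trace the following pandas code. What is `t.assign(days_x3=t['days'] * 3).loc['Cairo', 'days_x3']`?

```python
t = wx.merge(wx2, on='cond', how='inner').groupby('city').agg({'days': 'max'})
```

72

merge on 'cond' (how='inner') → 6 rows:
    cond    city  high  days
0   snow    Lima    16    16
1    fog    Lima    16    25
2  cloud  Madrid    26    15
3    fog    Lima    14    25
4   rain  Madrid    13    24
5   rain   Cairo    37    24
group by city, max of days:
        days
city        
Cairo     24
Lima      25
Madrid    24
add column days_x3 = t['days'] * 3:
        days  days_x3
city                 
Cairo     24       72
Lima      25       75
Madrid    24       72
Taking the value at row 'Cairo', column 'days_x3' gives 72.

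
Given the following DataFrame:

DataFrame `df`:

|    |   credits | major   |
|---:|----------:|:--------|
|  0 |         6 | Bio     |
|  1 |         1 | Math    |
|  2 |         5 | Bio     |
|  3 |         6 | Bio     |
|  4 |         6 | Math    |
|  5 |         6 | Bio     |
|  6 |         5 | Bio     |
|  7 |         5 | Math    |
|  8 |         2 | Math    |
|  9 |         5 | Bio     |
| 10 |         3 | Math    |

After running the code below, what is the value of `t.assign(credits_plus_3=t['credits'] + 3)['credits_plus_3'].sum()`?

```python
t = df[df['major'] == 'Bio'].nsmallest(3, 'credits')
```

filter rows where major == 'Bio':
   credits major
0        6   Bio
2        5   Bio
3        6   Bio
5        6   Bio
6        5   Bio
9        5   Bio
take 3 rows with smallest credits:
   credits major
2        5   Bio
6        5   Bio
9        5   Bio
add column credits_plus_3 = t['credits'] + 3:
   credits major  credits_plus_3
2        5   Bio               8
6        5   Bio               8
9        5   Bio               8
So sum() = 24.

24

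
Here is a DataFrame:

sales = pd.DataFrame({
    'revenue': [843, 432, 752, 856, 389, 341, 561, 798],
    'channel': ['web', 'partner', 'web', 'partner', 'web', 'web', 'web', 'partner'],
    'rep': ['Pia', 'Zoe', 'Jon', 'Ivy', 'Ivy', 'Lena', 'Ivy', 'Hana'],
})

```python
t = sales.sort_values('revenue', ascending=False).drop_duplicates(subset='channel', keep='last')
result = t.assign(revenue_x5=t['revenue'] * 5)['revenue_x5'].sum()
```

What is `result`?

sort by revenue descending:
   revenue  channel   rep
3      856  partner   Ivy
0      843      web   Pia
7      798  partner  Hana
2      752      web   Jon
6      561      web   Ivy
1      432  partner   Zoe
4      389      web   Ivy
5      341      web  Lena
drop duplicate channel (keep=last):
   revenue  channel   rep
1      432  partner   Zoe
5      341      web  Lena
add column revenue_x5 = t['revenue'] * 5:
   revenue  channel   rep  revenue_x5
1      432  partner   Zoe        2160
5      341      web  Lena        1705

3865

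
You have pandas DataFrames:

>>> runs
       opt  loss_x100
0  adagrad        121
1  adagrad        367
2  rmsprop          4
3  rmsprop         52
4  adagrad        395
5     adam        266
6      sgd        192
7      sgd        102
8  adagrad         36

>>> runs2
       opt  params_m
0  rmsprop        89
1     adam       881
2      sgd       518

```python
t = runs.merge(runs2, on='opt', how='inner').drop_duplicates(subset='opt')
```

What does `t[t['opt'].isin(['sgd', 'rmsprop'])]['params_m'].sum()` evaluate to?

607

merge on 'opt' (how='inner') → 5 rows:
       opt  loss_x100  params_m
0  rmsprop          4        89
1  rmsprop         52        89
2     adam        266       881
3      sgd        192       518
4      sgd        102       518
drop duplicate opt (keep=first):
       opt  loss_x100  params_m
0  rmsprop          4        89
2     adam        266       881
3      sgd        192       518
filter rows where opt in ['sgd', 'rmsprop']:
       opt  loss_x100  params_m
0  rmsprop          4        89
3      sgd        192       518
Hence 607.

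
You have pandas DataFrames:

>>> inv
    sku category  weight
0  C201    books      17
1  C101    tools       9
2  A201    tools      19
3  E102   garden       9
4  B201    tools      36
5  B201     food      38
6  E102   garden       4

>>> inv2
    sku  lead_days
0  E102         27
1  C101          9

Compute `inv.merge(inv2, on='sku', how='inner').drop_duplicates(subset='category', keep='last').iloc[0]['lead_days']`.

merge on 'sku' (how='inner') → 3 rows:
    sku category  weight  lead_days
0  C101    tools       9          9
1  E102   garden       9         27
2  E102   garden       4         27
drop duplicate category (keep=last):
    sku category  weight  lead_days
0  C101    tools       9          9
2  E102   garden       4         27
Then the value at position 0, column 'lead_days': 9

9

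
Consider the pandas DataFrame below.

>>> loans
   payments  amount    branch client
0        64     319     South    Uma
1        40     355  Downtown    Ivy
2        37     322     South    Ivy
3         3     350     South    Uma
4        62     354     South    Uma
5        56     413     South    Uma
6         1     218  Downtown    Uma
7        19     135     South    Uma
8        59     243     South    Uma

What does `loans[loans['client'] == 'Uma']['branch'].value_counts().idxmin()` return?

filter rows where client == 'Uma':
   payments  amount    branch client
0        64     319     South    Uma
3         3     350     South    Uma
4        62     354     South    Uma
5        56     413     South    Uma
6         1     218  Downtown    Uma
7        19     135     South    Uma
8        59     243     South    Uma
value_counts of branch:
branch
South       6
Downtown    1
Name: count, dtype: int64
The label with the smallest value is Downtown.

Downtown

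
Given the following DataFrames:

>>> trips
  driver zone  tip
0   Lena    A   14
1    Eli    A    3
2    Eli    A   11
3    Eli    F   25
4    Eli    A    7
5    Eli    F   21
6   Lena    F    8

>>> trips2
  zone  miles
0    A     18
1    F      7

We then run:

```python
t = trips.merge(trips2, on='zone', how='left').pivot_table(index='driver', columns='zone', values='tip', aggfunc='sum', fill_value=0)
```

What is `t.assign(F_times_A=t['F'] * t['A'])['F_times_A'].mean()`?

539.0

merge on 'zone' (how='left') → 7 rows:
  driver zone  tip  miles
0   Lena    A   14     18
1    Eli    A    3     18
2    Eli    A   11     18
3    Eli    F   25      7
4    Eli    A    7     18
5    Eli    F   21      7
6   Lena    F    8      7
pivot: rows=driver, cols=zone, sum(tip):
zone     A   F
driver        
Eli     21  46
Lena    14   8
add column F_times_A = t['F'] * t['A']:
zone     A   F  F_times_A
driver                   
Eli     21  46        966
Lena    14   8        112
Then the mean of column 'F_times_A': 539.0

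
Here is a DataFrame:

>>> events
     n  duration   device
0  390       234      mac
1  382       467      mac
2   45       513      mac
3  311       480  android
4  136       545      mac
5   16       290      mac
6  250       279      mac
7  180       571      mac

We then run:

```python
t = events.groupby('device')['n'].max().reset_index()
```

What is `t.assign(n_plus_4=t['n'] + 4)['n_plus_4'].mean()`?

354.5

group by device, max of n:
device
android    311
mac        390
Name: n, dtype: int64
reset_index():
    device    n
0  android  311
1      mac  390
add column n_plus_4 = t['n'] + 4:
    device    n  n_plus_4
0  android  311       315
1      mac  390       394
Then the mean of column 'n_plus_4': 354.5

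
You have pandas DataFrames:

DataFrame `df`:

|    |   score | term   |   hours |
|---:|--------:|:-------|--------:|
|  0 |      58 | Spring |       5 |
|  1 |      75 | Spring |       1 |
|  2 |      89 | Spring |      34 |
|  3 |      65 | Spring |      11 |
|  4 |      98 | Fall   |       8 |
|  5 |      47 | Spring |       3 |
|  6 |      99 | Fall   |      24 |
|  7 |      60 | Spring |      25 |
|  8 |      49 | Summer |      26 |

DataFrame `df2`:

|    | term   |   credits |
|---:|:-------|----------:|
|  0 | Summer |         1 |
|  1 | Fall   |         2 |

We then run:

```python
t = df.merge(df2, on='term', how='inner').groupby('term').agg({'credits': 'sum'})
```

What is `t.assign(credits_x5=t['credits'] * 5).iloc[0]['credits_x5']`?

20

merge on 'term' (how='inner') → 3 rows:
   score    term  hours  credits
0     98    Fall      8        2
1     99    Fall     24        2
2     49  Summer     26        1
group by term, sum of credits:
        credits
term           
Fall          4
Summer        1
add column credits_x5 = t['credits'] * 5:
        credits  credits_x5
term                       
Fall          4          20
Summer        1           5
Then the value at position 0, column 'credits_x5': 20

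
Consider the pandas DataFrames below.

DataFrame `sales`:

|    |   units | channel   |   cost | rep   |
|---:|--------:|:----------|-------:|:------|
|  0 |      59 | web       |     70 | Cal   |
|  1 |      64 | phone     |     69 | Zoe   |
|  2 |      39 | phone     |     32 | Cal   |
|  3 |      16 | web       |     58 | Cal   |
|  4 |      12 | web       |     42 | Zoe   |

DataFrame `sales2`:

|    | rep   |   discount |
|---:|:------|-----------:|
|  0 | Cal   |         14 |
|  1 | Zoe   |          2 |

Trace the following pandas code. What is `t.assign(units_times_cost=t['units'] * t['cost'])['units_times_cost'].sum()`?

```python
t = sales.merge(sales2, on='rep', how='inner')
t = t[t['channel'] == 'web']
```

merge on 'rep' (how='inner') → 5 rows:
   units channel  cost  rep  discount
0     59     web    70  Cal        14
1     64   phone    69  Zoe         2
2     39   phone    32  Cal        14
3     16     web    58  Cal        14
4     12     web    42  Zoe         2
filter rows where channel == 'web':
   units channel  cost  rep  discount
0     59     web    70  Cal        14
3     16     web    58  Cal        14
4     12     web    42  Zoe         2
add column units_times_cost = t['units'] * t['cost']:
   units channel  cost  rep  discount  units_times_cost
0     59     web    70  Cal        14              4130
3     16     web    58  Cal        14               928
4     12     web    42  Zoe         2               504
Finally, sum of column 'units_times_cost' = 5562.

5562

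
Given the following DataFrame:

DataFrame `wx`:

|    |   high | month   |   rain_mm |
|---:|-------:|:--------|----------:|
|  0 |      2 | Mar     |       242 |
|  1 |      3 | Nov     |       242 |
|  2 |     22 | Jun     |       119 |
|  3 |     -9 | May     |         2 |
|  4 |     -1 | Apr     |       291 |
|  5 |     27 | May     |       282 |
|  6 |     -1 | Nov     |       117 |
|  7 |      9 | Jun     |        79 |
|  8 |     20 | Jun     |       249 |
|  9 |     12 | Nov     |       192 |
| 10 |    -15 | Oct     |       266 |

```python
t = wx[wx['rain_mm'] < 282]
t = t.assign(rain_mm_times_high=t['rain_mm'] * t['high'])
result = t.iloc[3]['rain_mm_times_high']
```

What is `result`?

-18

filter rows where rain_mm < 282:
    high month  rain_mm
0      2   Mar      242
1      3   Nov      242
2     22   Jun      119
3     -9   May        2
6     -1   Nov      117
7      9   Jun       79
8     20   Jun      249
9     12   Nov      192
10   -15   Oct      266
add column rain_mm_times_high = t['rain_mm'] * t['high']:
    high month  rain_mm  rain_mm_times_high
0      2   Mar      242                 484
1      3   Nov      242                 726
2     22   Jun      119                2618
3     -9   May        2                 -18
6     -1   Nov      117                -117
7      9   Jun       79                 711
8     20   Jun      249                4980
9     12   Nov      192                2304
10   -15   Oct      266               -3990
Then the value at position 3, column 'rain_mm_times_high': -18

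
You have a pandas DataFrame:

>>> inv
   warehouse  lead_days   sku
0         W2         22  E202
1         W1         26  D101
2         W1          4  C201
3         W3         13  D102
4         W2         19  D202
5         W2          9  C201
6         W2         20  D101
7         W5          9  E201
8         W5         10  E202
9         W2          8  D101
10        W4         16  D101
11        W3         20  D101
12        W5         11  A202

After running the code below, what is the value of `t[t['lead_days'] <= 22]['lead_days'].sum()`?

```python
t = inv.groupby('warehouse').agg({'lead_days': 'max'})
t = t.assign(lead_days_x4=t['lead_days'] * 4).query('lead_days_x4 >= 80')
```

42

group by warehouse, max of lead_days:
           lead_days
warehouse           
W1                26
W2                22
W3                20
W4                16
W5                11
add column lead_days_x4 = t['lead_days'] * 4:
           lead_days  lead_days_x4
warehouse                         
W1                26           104
W2                22            88
W3                20            80
W4                16            64
W5                11            44
filter rows where lead_days_x4 >= 80:
           lead_days  lead_days_x4
warehouse                         
W1                26           104
W2                22            88
W3                20            80
filter rows where lead_days <= 22:
           lead_days  lead_days_x4
warehouse                         
W2                22            88
W3                20            80
Reading off the sum of column 'lead_days', we get 42.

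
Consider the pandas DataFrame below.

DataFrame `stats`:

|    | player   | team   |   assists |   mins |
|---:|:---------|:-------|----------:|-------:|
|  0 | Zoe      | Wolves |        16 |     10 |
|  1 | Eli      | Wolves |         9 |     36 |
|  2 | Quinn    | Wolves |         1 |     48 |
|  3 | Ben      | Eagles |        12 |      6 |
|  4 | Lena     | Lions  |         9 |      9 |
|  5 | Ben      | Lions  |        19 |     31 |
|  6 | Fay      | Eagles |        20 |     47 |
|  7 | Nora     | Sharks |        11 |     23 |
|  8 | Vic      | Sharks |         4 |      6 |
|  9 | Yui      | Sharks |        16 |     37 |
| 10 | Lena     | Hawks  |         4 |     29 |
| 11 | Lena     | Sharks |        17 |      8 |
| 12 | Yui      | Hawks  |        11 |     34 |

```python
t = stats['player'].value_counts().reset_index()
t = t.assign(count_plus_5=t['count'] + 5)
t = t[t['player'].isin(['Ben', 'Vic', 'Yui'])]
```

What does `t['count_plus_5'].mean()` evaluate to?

value_counts of player:
player
Lena     3
Ben      2
Yui      2
Zoe      1
Eli      1
Quinn    1
Fay      1
Nora     1
Vic      1
Name: count, dtype: int64
reset_index():
  player  count
0   Lena      3
1    Ben      2
2    Yui      2
3    Zoe      1
4    Eli      1
5  Quinn      1
6    Fay      1
7   Nora      1
8    Vic      1
add column count_plus_5 = t['count'] + 5:
  player  count  count_plus_5
0   Lena      3             8
1    Ben      2             7
2    Yui      2             7
3    Zoe      1             6
4    Eli      1             6
5  Quinn      1             6
6    Fay      1             6
7   Nora      1             6
8    Vic      1             6
filter rows where player in ['Ben', 'Vic', 'Yui']:
  player  count  count_plus_5
1    Ben      2             7
2    Yui      2             7
8    Vic      1             6
Then the mean of column 'count_plus_5': 6.66666666667

6.66666666667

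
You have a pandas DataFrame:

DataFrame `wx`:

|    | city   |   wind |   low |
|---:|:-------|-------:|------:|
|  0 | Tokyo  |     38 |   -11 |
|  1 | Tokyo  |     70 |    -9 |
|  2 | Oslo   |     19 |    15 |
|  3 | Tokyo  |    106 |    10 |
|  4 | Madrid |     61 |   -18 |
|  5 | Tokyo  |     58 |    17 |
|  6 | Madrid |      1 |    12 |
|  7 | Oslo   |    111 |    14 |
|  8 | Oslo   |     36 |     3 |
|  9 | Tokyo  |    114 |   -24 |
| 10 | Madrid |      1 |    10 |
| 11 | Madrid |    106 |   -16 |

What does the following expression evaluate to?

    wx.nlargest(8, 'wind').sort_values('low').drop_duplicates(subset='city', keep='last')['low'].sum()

15

take 8 rows with largest wind:
      city  wind  low
9    Tokyo   114  -24
7     Oslo   111   14
3    Tokyo   106   10
11  Madrid   106  -16
1    Tokyo    70   -9
4   Madrid    61  -18
5    Tokyo    58   17
0    Tokyo    38  -11
sort by low:
      city  wind  low
9    Tokyo   114  -24
4   Madrid    61  -18
11  Madrid   106  -16
0    Tokyo    38  -11
1    Tokyo    70   -9
3    Tokyo   106   10
7     Oslo   111   14
5    Tokyo    58   17
drop duplicate city (keep=last):
      city  wind  low
11  Madrid   106  -16
7     Oslo   111   14
5    Tokyo    58   17
Then the sum of column 'low': 15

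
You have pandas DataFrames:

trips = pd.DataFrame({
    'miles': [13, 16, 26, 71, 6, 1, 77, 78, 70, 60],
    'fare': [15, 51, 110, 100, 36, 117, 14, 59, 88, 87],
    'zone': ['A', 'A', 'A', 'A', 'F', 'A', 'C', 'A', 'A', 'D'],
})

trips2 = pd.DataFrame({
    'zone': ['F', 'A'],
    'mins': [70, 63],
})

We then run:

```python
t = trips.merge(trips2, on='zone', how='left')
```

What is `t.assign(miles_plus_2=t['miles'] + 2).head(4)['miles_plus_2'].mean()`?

merge on 'zone' (how='left') → 10 rows:
   miles  fare zone  mins
0     13    15    A  63.0
1     16    51    A  63.0
2     26   110    A  63.0
3     71   100    A  63.0
4      6    36    F  70.0
5      1   117    A  63.0
6     77    14    C   NaN
7     78    59    A  63.0
8     70    88    A  63.0
9     60    87    D   NaN
add column miles_plus_2 = t['miles'] + 2:
   miles  fare zone  mins  miles_plus_2
0     13    15    A  63.0            15
1     16    51    A  63.0            18
2     26   110    A  63.0            28
3     71   100    A  63.0            73
4      6    36    F  70.0             8
5      1   117    A  63.0             3
6     77    14    C   NaN            79
7     78    59    A  63.0            80
8     70    88    A  63.0            72
9     60    87    D   NaN            62
take first 4 rows:
   miles  fare zone  mins  miles_plus_2
0     13    15    A  63.0            15
1     16    51    A  63.0            18
2     26   110    A  63.0            28
3     71   100    A  63.0            73
So mean() = 33.5.

33.5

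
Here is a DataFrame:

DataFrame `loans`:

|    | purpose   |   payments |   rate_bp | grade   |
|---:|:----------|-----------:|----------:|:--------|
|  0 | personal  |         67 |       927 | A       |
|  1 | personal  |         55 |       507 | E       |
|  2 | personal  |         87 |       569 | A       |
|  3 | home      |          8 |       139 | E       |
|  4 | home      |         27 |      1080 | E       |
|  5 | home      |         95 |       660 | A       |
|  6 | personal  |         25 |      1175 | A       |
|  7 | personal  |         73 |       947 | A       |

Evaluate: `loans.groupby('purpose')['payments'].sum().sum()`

437

group by purpose, sum of payments:
purpose
home        130
personal    307
Name: payments, dtype: int64
Taking the sum of the resulting series gives 437.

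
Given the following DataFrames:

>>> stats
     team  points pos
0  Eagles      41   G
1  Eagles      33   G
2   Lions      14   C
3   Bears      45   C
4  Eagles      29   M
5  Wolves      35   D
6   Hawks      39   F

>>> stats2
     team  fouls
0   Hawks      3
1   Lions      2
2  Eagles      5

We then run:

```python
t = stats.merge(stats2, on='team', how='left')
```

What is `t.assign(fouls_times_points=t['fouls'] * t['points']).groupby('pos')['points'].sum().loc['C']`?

merge on 'team' (how='left') → 7 rows:
     team  points pos  fouls
0  Eagles      41   G    5.0
1  Eagles      33   G    5.0
2   Lions      14   C    2.0
3   Bears      45   C    NaN
4  Eagles      29   M    5.0
5  Wolves      35   D    NaN
6   Hawks      39   F    3.0
add column fouls_times_points = t['fouls'] * t['points']:
     team  points pos  fouls  fouls_times_points
0  Eagles      41   G    5.0               205.0
1  Eagles      33   G    5.0               165.0
2   Lions      14   C    2.0                28.0
3   Bears      45   C    NaN                 NaN
4  Eagles      29   M    5.0               145.0
5  Wolves      35   D    NaN                 NaN
6   Hawks      39   F    3.0               117.0
group by pos, sum of points:
pos
C    59
D    35
F    39
G    74
M    29
Name: points, dtype: int64
value at index 'C' → 59

59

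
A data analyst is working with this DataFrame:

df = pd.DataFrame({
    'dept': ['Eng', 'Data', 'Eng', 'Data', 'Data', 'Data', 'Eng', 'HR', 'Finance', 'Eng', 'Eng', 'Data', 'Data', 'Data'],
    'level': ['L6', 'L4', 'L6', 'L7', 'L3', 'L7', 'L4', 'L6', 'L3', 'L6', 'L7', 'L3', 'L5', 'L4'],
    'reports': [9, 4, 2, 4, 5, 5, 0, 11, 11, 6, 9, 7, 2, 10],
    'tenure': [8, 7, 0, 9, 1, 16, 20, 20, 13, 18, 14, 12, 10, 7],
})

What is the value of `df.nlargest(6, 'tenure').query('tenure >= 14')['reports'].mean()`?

take 6 rows with largest tenure:
       dept level  reports  tenure
6       Eng    L4        0      20
7        HR    L6       11      20
9       Eng    L6        6      18
5      Data    L7        5      16
10      Eng    L7        9      14
8   Finance    L3       11      13
filter rows where tenure >= 14:
    dept level  reports  tenure
6    Eng    L4        0      20
7     HR    L6       11      20
9    Eng    L6        6      18
5   Data    L7        5      16
10   Eng    L7        9      14

6.2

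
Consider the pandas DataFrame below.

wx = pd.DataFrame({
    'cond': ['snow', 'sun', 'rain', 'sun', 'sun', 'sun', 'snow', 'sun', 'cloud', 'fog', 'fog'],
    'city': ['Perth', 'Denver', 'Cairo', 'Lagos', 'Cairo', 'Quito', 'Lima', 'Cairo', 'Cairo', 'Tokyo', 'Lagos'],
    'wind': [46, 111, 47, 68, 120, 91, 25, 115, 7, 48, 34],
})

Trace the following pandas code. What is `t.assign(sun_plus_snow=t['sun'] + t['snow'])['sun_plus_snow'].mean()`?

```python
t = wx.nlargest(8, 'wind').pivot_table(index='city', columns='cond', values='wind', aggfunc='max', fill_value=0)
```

72.6666666667

take 8 rows with largest wind:
   cond    city  wind
4   sun   Cairo   120
7   sun   Cairo   115
1   sun  Denver   111
5   sun   Quito    91
3   sun   Lagos    68
9   fog   Tokyo    48
2  rain   Cairo    47
0  snow   Perth    46
pivot: rows=city, cols=cond, max(wind):
cond    fog  rain  snow  sun
city                        
Cairo     0    47     0  120
Denver    0     0     0  111
Lagos     0     0     0   68
Perth     0     0    46    0
Quito     0     0     0   91
Tokyo    48     0     0    0
add column sun_plus_snow = t['sun'] + t['snow']:
cond    fog  rain  snow  sun  sun_plus_snow
city                                       
Cairo     0    47     0  120            120
Denver    0     0     0  111            111
Lagos     0     0     0   68             68
Perth     0     0    46    0             46
Quito     0     0     0   91             91
Tokyo    48     0     0    0              0
Finally, mean of column 'sun_plus_snow' = 72.6666666667.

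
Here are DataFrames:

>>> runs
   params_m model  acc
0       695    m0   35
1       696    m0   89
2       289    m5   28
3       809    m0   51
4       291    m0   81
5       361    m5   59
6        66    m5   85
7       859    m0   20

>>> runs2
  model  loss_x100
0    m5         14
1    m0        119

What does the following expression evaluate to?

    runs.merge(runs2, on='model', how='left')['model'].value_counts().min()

3

merge on 'model' (how='left') → 8 rows:
   params_m model  acc  loss_x100
0       695    m0   35        119
1       696    m0   89        119
2       289    m5   28         14
3       809    m0   51        119
4       291    m0   81        119
5       361    m5   59         14
6        66    m5   85         14
7       859    m0   20        119
value_counts of model:
model
m0    5
m5    3
Name: count, dtype: int64
Then the min of the resulting series: 3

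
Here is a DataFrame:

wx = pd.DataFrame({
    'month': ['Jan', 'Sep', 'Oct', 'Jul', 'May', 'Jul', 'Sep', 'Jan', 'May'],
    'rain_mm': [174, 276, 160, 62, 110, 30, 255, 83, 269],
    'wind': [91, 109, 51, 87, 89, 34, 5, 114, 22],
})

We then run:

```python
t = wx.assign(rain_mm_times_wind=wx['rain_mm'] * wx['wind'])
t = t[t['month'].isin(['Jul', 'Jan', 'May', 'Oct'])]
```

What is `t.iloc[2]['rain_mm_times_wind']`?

5394

add column rain_mm_times_wind = wx['rain_mm'] * wx['wind']:
  month  rain_mm  wind  rain_mm_times_wind
0   Jan      174    91               15834
1   Sep      276   109               30084
2   Oct      160    51                8160
3   Jul       62    87                5394
4   May      110    89                9790
5   Jul       30    34                1020
6   Sep      255     5                1275
7   Jan       83   114                9462
8   May      269    22                5918
filter rows where month in ['Jul', 'Jan', 'May', 'Oct']:
  month  rain_mm  wind  rain_mm_times_wind
0   Jan      174    91               15834
2   Oct      160    51                8160
3   Jul       62    87                5394
4   May      110    89                9790
5   Jul       30    34                1020
7   Jan       83   114                9462
8   May      269    22                5918
So iloc[2]['rain_mm_times_wind'] = 5394.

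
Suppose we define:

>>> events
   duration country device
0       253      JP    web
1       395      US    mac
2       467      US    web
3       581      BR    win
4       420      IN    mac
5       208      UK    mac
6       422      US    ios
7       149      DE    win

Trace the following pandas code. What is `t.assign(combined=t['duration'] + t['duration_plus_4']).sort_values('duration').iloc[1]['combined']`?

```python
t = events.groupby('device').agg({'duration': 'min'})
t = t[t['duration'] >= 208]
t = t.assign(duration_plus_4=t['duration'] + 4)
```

group by device, min of duration:
        duration
device          
ios          422
mac          208
web          253
win          149
filter rows where duration >= 208:
        duration
device          
ios          422
mac          208
web          253
add column duration_plus_4 = t['duration'] + 4:
        duration  duration_plus_4
device                           
ios          422              426
mac          208              212
web          253              257
add column combined = t['duration'] + t['duration_plus_4']:
        duration  duration_plus_4  combined
device                                     
ios          422              426       848
mac          208              212       420
web          253              257       510
sort by duration:
        duration  duration_plus_4  combined
device                                     
mac          208              212       420
web          253              257       510
ios          422              426       848
Then the value at position 1, column 'combined': 510

510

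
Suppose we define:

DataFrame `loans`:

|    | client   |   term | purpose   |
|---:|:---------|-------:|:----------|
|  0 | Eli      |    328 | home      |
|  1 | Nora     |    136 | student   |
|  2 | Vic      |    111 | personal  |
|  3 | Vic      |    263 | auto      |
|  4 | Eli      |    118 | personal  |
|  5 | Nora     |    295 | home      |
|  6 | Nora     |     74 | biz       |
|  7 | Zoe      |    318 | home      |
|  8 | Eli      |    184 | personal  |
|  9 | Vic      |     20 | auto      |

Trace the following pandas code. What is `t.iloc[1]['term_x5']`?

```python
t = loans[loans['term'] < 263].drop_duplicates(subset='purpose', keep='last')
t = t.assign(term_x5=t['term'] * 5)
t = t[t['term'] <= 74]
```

100

filter rows where term < 263:
  client  term   purpose
1   Nora   136   student
2    Vic   111  personal
4    Eli   118  personal
6   Nora    74       biz
8    Eli   184  personal
9    Vic    20      auto
drop duplicate purpose (keep=last):
  client  term   purpose
1   Nora   136   student
6   Nora    74       biz
8    Eli   184  personal
9    Vic    20      auto
add column term_x5 = t['term'] * 5:
  client  term   purpose  term_x5
1   Nora   136   student      680
6   Nora    74       biz      370
8    Eli   184  personal      920
9    Vic    20      auto      100
filter rows where term <= 74:
  client  term purpose  term_x5
6   Nora    74     biz      370
9    Vic    20    auto      100
Taking the value at position 1, column 'term_x5' gives 100.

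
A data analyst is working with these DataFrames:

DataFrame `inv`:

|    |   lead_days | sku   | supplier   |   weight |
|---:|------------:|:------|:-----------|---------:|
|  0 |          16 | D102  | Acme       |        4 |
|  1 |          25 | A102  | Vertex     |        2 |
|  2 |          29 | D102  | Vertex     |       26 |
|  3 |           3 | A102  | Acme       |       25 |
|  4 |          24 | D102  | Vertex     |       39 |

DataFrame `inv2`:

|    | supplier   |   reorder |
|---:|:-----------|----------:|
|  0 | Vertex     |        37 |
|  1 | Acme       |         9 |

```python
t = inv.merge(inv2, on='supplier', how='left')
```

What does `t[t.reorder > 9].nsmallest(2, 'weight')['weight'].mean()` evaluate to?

merge on 'supplier' (how='left') → 5 rows:
   lead_days   sku supplier  weight  reorder
0         16  D102     Acme       4        9
1         25  A102   Vertex       2       37
2         29  D102   Vertex      26       37
3          3  A102     Acme      25        9
4         24  D102   Vertex      39       37
filter rows where reorder > 9:
   lead_days   sku supplier  weight  reorder
1         25  A102   Vertex       2       37
2         29  D102   Vertex      26       37
4         24  D102   Vertex      39       37
take 2 rows with smallest weight:
   lead_days   sku supplier  weight  reorder
1         25  A102   Vertex       2       37
2         29  D102   Vertex      26       37
The mean of column 'weight' is 14.0.

14.0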